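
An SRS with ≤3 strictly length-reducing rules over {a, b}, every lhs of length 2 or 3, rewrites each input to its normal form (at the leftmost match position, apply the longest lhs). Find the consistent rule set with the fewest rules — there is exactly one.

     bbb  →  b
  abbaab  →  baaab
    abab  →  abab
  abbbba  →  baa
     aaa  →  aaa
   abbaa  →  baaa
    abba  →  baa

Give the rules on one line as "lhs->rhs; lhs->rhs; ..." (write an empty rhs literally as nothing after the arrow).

abb->ba; bb->b

  | bbb => bb => b
  | abbaab => baaab
  | abab
  | abbbba => babba => bbaa => baa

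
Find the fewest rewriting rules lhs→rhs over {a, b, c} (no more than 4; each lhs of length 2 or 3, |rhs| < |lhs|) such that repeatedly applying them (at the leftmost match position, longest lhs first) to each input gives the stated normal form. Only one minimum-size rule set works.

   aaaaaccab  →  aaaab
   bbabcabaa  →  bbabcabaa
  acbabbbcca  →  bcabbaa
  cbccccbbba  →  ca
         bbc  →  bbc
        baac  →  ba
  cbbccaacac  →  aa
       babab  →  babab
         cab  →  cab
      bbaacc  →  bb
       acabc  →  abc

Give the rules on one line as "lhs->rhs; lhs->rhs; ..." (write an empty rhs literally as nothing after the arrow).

ac->; acb->bc; bcc->a; cb->

  | aaaaaccab => aaaacab => aaaab
  | bbabcabaa
  | acbabbbcca => bcabbbcca => bcabbaa
  | cbccccbbba => ccccbbba => cccbba => ccba => ca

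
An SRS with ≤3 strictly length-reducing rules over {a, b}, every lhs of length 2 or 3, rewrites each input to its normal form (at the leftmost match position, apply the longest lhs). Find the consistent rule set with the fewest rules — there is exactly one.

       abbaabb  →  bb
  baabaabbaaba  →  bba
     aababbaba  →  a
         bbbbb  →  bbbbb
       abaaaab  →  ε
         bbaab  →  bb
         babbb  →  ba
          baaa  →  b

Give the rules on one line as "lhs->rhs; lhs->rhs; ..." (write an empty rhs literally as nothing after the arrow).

aaa->; aab->; ab->a

  | abbaabb => abaabb => aaabb => bb
  | baabaabbaaba => baabbaaba => bbaaba => bba
  | aababbaba => abbaba => ababa => aaba => a
  | bbbbb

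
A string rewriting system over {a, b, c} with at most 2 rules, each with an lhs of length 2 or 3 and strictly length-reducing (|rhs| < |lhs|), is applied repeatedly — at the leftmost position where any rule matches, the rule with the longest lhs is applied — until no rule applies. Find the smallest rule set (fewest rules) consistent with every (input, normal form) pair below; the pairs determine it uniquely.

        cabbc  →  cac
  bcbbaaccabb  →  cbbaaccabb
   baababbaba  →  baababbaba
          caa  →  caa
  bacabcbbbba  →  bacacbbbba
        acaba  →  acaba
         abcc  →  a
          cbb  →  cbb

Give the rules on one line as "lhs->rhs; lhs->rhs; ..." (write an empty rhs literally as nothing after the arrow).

  | cabbc => cabc => cac
  | bcbbaaccabb => cbbaaccabb
  | baababbaba
  | caa

bc->c; bcc->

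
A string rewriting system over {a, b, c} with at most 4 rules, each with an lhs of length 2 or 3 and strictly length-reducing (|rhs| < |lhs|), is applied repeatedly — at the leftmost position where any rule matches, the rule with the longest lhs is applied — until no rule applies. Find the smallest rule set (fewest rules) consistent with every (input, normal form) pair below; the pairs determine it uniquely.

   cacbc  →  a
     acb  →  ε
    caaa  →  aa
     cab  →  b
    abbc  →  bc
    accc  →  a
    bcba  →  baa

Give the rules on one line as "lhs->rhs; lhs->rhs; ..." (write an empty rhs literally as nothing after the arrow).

  | cacbc => cbc => ac => a
  | acb => ab => ε
  | caaa => aa
  | cab => b

ab->; ac->a; ca->; cb->a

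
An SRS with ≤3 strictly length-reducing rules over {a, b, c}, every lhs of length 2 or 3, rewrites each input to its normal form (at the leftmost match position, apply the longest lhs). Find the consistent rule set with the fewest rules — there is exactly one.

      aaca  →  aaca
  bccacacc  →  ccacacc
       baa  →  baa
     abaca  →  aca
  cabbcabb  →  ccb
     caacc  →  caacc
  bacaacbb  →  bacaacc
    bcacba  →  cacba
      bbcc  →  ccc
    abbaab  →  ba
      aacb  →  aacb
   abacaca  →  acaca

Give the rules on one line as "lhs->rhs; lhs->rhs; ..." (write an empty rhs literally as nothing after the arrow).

ab->; bb->c; bc->c

  | aaca
  | bccacacc => ccacacc
  | baa
  | abaca => aca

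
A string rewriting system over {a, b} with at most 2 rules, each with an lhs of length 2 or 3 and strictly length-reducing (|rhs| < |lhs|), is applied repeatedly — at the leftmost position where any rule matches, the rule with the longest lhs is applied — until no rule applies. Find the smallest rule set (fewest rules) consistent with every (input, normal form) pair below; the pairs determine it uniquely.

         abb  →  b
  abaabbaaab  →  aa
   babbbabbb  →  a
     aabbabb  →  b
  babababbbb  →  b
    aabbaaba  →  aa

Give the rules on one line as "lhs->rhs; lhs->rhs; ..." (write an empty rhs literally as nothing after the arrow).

ab->; bb->a

  | abb => b
  | abaabbaaab => aabbaaab => abaaab => aaab => aa
  | babbbabbb => bbbabbb => ababbb => abbb => bb => a
  | aabbabb => ababb => abb => b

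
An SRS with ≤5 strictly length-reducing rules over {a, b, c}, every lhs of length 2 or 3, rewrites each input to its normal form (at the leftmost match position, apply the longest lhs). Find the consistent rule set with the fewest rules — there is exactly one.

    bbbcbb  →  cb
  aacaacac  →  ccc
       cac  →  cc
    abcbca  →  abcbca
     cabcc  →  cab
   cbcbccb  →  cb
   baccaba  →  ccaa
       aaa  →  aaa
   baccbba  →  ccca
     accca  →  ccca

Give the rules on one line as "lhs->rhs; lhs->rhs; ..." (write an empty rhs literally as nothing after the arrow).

  | bbbcbb => cbcbb => cbcc => cb
  | aacaacac => acaacac => caacac => cacac => ccac => ccc
  | cac => cc
  | abcbca

ac->c; ba->a; bb->c; bcc->b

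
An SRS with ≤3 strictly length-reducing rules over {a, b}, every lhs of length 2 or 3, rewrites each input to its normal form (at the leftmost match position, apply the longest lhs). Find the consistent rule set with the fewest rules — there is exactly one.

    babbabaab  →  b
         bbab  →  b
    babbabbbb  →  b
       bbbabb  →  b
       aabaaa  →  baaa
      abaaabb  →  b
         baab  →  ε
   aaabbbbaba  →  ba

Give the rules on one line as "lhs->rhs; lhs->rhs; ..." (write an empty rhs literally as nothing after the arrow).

ab->b; bb->

  | babbabaab => bbbabaab => babaab => bbaab => aab => ab => b
  | bbab => ab => b
  | babbabbbb => bbbabbbb => babbbb => bbbbb => bbb => b
  | bbbabb => babb => bbb => b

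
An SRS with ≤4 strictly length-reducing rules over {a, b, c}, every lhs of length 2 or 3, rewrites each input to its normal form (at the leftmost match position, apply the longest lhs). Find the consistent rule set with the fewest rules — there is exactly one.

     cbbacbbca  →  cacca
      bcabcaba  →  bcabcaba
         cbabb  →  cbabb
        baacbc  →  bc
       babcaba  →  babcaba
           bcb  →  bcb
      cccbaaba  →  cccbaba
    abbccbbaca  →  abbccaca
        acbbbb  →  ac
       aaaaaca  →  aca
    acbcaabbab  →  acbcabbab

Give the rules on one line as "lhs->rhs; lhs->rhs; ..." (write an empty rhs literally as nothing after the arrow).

  | cbbacbbca => cacbbca => cacca
  | bcabcaba
  | cbabb
  | baacbc => bacbc => bc

aa->a; bac->; cbb->c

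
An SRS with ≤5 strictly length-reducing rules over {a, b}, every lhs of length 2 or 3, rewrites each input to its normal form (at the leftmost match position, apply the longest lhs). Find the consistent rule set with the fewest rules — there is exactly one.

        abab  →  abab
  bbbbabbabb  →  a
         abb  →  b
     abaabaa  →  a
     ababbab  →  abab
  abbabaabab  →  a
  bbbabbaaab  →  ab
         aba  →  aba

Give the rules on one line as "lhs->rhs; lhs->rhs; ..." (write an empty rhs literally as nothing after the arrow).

aa->b; aaa->a; bb->a; bbb->

  | abab
  | bbbbabbabb => babbabb => baaabb => babb => baa => bb => a
  | abb => aa => b
  | abaabaa => abbbaa => aaa => a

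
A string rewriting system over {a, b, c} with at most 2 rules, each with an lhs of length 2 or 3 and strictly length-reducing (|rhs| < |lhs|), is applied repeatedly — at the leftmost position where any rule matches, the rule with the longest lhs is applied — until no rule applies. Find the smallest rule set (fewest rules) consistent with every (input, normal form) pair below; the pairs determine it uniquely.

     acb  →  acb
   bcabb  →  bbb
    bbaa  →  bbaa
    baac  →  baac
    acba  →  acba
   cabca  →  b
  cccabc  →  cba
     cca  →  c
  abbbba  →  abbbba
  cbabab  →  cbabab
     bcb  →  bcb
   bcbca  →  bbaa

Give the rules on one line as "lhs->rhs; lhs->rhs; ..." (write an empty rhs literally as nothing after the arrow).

ca->; cbc->ba

  | acb
  | bcabb => bbb
  | bbaa
  | baac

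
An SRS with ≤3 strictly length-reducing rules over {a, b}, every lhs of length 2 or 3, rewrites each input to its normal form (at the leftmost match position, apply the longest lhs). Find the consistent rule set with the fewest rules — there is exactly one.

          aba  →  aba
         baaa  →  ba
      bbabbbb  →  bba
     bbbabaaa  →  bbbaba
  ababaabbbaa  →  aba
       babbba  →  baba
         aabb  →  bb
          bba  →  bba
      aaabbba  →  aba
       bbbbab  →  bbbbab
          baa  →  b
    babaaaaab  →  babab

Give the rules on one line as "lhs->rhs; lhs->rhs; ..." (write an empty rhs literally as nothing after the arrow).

  | aba
  | baaa => ba
  | bbabbbb => bbabb => bba
  | bbbabaaa => bbbaba

aa->; abb->a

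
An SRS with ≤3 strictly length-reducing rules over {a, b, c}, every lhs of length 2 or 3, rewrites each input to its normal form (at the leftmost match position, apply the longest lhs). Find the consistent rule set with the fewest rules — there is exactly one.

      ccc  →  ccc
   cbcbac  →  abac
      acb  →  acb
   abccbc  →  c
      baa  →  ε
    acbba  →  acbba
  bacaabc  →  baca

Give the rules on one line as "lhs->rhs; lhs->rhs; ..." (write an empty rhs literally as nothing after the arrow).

  | ccc
  | cbcbac => abac
  | acb
  | abccbc => acbc => aa => c

aa->c; bc->; cbc->a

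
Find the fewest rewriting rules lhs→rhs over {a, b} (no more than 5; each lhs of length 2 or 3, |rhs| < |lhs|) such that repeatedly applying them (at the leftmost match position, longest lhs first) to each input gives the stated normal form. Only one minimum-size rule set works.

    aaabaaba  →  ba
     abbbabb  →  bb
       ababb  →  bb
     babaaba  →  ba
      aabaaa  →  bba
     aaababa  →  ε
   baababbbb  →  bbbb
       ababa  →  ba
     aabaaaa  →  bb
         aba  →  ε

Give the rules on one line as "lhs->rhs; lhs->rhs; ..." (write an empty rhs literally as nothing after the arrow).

aa->; aaa->ba; ab->a; bab->

  | aaabaaba => babaaba => aaba => ba
  | abbbabb => abbabb => ababb => aabb => bb
  | ababb => aabb => bb
  | babaaba => aaba => ba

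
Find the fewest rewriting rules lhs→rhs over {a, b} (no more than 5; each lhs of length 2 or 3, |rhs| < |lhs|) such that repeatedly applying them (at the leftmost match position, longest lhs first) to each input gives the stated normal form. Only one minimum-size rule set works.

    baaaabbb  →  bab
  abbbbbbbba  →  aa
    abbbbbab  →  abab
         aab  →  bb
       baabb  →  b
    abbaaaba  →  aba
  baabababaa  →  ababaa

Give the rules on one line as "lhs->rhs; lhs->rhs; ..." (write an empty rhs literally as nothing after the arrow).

  | baaaabbb => babbb => bab
  | abbbbbbbba => abbbbbba => abbbba => abba => aa
  | abbbbbab => abbbab => abab
  | aab => bb

aaa->; aab->bb; abb->a; bbb->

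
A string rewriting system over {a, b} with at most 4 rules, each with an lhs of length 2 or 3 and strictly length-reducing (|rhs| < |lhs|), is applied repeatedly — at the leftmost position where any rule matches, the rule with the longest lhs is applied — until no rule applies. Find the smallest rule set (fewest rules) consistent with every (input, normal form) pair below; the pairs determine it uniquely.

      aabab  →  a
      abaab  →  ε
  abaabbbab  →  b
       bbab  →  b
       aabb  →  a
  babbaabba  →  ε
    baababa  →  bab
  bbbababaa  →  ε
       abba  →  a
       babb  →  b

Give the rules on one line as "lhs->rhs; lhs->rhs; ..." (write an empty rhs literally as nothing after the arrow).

  | aabab => aabb => a
  | abaab => abab => abb => ε
  | abaabbbab => ababbbab => abbbbab => bbab => b
  | bbab => b

aba->ab; abb->; baa->; bba->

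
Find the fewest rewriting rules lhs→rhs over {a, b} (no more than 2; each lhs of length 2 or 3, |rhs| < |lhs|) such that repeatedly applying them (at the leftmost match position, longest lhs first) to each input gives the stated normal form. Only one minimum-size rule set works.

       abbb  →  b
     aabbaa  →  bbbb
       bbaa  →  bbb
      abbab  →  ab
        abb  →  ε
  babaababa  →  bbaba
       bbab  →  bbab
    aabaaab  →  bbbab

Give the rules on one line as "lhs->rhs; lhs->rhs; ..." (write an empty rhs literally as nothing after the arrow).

aa->b; abb->

  | abbb => b
  | aabbaa => bbbaa => bbbb
  | bbaa => bbb
  | abbab => ab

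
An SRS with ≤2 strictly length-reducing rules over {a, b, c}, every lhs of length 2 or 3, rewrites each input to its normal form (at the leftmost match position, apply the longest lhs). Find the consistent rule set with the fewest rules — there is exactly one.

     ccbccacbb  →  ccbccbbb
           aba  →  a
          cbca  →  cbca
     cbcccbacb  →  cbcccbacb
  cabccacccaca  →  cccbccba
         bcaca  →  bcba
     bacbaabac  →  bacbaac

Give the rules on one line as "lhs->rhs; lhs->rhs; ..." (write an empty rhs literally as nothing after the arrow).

  | ccbccacbb => ccbccbbb
  | aba => a
  | cbca
  | cbcccbacb

ab->; cac->cb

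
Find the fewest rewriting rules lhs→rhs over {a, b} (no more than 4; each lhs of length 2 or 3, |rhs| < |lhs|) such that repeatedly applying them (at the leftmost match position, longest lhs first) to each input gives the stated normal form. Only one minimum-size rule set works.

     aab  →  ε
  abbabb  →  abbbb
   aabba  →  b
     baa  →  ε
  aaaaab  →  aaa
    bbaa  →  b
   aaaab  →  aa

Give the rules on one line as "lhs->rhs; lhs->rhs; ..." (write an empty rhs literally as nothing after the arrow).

  | aab => ε
  | abbabb => abbbb
  | aabba => ba => b
  | baa => ε

aab->; ba->b; baa->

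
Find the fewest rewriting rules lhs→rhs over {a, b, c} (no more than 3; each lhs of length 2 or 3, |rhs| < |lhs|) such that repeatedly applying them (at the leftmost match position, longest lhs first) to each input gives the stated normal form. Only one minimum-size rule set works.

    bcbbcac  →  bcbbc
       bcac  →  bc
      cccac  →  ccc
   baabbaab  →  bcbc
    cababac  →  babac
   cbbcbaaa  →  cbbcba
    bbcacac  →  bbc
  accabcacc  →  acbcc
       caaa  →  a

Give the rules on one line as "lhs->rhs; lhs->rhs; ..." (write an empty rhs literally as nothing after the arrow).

aa->a; aab->c; ca->

  | bcbbcac => bcbbc
  | bcac => bc
  | cccac => ccc
  | baabbaab => bcbaab => bcbc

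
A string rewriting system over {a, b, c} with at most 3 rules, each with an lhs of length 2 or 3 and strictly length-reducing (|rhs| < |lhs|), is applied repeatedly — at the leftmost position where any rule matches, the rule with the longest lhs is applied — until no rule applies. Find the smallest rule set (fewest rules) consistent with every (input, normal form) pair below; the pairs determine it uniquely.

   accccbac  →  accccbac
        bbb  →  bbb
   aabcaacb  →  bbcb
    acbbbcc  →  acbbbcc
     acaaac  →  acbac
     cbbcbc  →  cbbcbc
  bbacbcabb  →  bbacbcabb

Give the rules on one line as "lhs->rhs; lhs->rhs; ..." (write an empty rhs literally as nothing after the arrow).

  | accccbac
  | bbb
  | aabcaacb => bbcaacb => bbcb
  | acbbbcc

aa->b; aac->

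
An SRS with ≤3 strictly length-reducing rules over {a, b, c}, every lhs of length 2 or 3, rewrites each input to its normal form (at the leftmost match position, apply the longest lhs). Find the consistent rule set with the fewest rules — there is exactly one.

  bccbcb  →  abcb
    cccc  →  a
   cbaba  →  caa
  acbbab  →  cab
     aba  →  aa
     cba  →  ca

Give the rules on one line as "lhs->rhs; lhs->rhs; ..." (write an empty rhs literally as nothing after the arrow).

  | bccbcb => babcb => abcb
  | cccc => acc => cc => a
  | cbaba => caba => caa
  | acbbab => cbbab => cbab => cab

ac->c; ba->a; cc->a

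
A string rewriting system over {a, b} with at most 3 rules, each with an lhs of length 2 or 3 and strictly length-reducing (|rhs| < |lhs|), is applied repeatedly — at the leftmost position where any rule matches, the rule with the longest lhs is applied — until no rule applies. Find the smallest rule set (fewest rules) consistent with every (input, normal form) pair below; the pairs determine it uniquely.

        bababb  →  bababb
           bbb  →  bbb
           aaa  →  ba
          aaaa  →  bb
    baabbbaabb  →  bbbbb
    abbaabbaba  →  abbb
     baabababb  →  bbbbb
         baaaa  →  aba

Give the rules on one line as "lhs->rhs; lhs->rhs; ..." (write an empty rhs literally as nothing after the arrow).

  | bababb
  | bbb
  | aaa => ba
  | aaaa => baa => bb

aa->b; bba->ab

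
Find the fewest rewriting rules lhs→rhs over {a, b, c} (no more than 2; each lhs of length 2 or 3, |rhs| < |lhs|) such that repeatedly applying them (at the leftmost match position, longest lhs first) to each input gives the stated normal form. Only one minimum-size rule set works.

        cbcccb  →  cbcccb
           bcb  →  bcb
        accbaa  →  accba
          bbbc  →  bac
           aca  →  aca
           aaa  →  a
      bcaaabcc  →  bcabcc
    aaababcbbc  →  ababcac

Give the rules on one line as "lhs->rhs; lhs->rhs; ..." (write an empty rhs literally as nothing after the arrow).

aa->a; bbc->ac

  | cbcccb
  | bcb
  | accbaa => accba
  | bbbc => bac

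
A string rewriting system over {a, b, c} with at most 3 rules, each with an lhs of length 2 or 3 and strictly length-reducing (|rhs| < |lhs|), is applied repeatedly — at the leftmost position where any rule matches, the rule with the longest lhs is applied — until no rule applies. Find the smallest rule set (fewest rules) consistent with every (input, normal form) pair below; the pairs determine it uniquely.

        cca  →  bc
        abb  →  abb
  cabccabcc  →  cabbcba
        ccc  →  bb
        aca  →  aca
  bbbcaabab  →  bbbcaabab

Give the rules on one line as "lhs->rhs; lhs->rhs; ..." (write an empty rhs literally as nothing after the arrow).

cc->a; cca->bc; ccc->bb

  | cca => bc
  | abb
  | cabccabcc => cabbcbcc => cabbcba
  | ccc => bb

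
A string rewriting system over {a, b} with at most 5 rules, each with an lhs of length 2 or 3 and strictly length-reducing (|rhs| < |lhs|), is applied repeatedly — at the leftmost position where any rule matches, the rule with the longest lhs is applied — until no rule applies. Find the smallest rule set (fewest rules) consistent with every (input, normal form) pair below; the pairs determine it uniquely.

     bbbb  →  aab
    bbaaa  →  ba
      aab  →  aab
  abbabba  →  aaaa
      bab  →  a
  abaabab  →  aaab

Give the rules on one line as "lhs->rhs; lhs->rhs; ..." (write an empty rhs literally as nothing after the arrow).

baa->ba; bab->a; bba->b; bbb->aa

  | bbbb => aab
  | bbaaa => baa => ba
  | aab
  | abbabba => abbba => aaaa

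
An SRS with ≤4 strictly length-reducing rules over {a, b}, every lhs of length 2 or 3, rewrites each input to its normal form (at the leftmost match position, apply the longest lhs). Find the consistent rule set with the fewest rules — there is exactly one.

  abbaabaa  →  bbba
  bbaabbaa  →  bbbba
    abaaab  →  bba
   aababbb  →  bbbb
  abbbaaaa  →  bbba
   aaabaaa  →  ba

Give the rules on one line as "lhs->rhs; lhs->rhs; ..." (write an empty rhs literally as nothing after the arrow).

  | abbaabaa => bbaabaa => bbbaaa => bbbaa => bbba
  | bbaabbaa => bbbabaa => bbbbaa => bbbba
  | abaaab => baaab => baab => bba
  | aababbb => baabbb => bbabb => bbbb

aa->a; aab->ba; ab->b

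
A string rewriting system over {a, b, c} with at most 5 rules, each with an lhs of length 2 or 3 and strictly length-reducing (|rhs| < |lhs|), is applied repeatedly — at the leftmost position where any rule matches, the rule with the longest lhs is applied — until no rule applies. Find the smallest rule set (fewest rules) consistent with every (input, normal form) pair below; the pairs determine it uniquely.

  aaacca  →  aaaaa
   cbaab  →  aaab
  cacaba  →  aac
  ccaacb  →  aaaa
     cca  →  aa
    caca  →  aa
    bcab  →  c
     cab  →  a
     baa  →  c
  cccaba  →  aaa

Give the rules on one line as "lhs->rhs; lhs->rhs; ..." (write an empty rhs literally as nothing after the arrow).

ba->c; ca->c; cb->a; cc->a

  | aaacca => aaaaa
  | cbaab => aaab
  | cacaba => ccaba => aaba => aac
  | ccaacb => aaacb => aaaa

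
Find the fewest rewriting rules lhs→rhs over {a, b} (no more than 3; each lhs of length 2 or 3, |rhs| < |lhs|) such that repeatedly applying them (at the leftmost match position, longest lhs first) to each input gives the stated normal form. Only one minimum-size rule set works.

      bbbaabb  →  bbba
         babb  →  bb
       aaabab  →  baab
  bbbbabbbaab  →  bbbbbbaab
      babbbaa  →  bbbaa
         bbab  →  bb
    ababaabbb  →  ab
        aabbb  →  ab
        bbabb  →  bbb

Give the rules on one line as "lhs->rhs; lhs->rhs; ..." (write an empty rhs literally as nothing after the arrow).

  | bbbaabb => bbbaba => bbba
  | babb => bb
  | aaabab => abbab => baab
  | bbbbabbbaab => bbbbbbaab

aaa->ab; abb->ba; bab->b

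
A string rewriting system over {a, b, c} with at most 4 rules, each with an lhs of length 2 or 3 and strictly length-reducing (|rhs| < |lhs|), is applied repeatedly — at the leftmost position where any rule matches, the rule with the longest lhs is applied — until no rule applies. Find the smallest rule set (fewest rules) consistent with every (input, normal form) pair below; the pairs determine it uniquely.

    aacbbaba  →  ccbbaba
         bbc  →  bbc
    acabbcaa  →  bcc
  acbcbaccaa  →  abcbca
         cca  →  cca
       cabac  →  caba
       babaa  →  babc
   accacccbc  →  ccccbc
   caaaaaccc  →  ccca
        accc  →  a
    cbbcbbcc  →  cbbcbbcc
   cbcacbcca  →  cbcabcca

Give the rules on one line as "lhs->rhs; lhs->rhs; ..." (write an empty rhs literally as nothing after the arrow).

  | aacbbaba => ccbbaba
  | bbc
  | acabbcaa => aabbcaa => bcaa => bcc
  | acbcbaccaa => abcbaccaa => abcbacaa => abcbaaa => abcbca

aa->c; aab->; ac->a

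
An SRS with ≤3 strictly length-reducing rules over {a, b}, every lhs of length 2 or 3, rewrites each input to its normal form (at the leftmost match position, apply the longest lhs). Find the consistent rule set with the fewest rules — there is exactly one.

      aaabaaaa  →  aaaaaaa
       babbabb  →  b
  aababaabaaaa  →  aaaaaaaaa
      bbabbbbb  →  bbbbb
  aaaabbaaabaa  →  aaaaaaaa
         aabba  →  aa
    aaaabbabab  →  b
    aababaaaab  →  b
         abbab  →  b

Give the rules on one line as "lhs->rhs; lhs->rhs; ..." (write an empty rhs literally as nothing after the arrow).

ab->b; aba->aa; abb->

  | aaabaaaa => aaaaaaa
  | babbabb => babb => b
  | aababaabaaaa => aaabaabaaaa => aaaaabaaaa => aaaaaaaaa
  | bbabbbbb => bbbbb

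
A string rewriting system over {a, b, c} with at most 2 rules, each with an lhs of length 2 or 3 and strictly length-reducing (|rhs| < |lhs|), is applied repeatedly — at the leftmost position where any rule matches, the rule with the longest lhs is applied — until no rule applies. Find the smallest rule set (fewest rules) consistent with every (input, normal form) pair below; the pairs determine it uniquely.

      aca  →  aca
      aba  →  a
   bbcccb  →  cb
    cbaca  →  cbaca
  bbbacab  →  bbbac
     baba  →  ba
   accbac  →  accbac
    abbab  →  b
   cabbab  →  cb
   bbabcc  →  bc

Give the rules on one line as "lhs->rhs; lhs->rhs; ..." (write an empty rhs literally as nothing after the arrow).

ab->; bcc->c

  | aca
  | aba => a
  | bbcccb => bccb => cb
  | cbaca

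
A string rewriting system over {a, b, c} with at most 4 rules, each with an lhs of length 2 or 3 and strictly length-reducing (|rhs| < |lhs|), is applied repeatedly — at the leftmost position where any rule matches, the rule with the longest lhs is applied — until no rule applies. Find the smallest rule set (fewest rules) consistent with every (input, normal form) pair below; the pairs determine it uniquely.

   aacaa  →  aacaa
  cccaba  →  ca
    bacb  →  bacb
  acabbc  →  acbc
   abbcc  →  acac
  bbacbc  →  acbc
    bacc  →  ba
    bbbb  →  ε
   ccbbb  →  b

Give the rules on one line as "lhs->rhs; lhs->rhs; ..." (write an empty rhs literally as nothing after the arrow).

  | aacaa
  | cccaba => caba => ca
  | bacb
  | acabbc => acbc

bb->; bbc->ca; cab->c; cc->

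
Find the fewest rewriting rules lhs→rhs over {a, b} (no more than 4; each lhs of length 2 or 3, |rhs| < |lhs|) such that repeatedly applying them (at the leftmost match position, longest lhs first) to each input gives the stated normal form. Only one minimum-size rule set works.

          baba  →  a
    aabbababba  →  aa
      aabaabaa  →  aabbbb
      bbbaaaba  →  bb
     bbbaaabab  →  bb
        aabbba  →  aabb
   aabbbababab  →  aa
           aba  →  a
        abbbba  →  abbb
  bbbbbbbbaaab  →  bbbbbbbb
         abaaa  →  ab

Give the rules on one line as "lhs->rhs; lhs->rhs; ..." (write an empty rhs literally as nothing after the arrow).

  | baba => a
  | aabbababba => aababba => aaba => aa
  | aabaabaa => aabbbaa => aabbbb
  | bbbaaaba => bbbbaba => bbba => bb

ba->; baa->bb; bab->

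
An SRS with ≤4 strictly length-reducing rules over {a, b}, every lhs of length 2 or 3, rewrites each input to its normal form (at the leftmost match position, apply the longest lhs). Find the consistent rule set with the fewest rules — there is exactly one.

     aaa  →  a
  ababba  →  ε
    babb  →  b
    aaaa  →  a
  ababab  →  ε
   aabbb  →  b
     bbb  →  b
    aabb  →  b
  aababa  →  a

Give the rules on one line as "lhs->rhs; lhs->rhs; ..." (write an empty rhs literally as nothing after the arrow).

  | aaa => aa => a
  | ababba => abba => ba => ε
  | babb => bb => b
  | aaaa => aaa => aa => a

aa->a; ab->; ba->; bb->b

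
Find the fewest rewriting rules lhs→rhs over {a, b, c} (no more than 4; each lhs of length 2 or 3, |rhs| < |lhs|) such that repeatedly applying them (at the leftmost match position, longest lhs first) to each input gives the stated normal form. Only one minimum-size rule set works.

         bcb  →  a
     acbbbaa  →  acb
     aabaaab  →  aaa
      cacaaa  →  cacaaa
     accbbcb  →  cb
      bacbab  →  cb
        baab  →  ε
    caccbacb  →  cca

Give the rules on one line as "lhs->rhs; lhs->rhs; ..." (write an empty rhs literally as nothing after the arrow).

  | bcb => a
  | acbbbaa => acbba => acb
  | aabaaab => aaaab => aaa
  | cacaaa

ab->; acc->cb; ba->; bcb->a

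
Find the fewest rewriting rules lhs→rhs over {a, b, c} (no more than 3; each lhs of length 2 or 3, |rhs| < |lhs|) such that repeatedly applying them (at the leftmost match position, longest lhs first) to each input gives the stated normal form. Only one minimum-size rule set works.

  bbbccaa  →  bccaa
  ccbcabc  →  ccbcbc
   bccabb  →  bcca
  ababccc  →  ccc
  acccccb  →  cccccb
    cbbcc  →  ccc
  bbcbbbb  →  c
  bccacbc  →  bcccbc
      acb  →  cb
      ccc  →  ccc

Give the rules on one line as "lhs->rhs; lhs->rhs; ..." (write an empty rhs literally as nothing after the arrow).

abc->bc; ac->c; bb->

  | bbbccaa => bccaa
  | ccbcabc => ccbcbc
  | bccabb => bcca
  | ababccc => abbccc => accc => ccc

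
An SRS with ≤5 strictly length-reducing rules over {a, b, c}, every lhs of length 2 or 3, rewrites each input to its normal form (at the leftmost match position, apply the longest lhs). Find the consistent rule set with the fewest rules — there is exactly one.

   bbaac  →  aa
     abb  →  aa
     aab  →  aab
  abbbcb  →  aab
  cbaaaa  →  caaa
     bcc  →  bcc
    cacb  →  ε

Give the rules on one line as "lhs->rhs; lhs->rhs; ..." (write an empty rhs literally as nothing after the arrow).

  | bbaac => aaac => aa
  | abb => aa
  | aab
  | abbbcb => aabcb => aab

ac->; bb->a; cb->; cba->c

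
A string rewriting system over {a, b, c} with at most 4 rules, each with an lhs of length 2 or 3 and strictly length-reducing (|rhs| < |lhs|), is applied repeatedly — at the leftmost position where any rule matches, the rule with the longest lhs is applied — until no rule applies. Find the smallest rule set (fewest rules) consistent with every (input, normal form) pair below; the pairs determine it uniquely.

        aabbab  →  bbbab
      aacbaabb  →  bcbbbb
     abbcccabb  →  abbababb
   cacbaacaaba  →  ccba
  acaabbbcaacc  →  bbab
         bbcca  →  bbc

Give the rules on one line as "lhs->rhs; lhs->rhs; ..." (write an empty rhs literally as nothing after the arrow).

  | aabbab => bbbab
  | aacbaabb => bcbaabb => bcbbbb
  | abbcccabb => abbababb
  | cacbaacaaba => cbaacaaba => cbbcaaba => cbcaba => ccba

aa->b; bca->c; ca->; ccc->ab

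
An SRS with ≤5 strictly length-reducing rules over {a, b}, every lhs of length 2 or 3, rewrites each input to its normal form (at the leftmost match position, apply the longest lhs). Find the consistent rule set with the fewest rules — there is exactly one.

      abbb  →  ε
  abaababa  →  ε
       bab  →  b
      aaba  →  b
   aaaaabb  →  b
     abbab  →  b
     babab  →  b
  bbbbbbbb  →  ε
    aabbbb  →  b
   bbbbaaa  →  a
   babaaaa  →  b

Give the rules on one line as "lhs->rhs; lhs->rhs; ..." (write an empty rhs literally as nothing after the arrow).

  | abbb => bb => ε
  | abaababa => aababa => baaba => bbaa => aa => ε
  | bab => b
  | aaba => baa => b

aa->; aab->ba; ab->; bb->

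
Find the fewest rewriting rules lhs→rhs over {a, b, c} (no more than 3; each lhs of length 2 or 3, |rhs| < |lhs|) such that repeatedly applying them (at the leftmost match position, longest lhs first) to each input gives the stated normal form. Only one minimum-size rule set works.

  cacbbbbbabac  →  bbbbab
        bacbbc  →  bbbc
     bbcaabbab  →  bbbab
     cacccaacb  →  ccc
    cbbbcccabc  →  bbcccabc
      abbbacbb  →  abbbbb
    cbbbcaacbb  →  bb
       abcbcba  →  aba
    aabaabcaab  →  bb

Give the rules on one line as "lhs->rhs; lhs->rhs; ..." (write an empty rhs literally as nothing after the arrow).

aa->; ac->; cb->

  | cacbbbbbabac => cbbbbbabac => bbbbabac => bbbbab
  | bacbbc => bbbc
  | bbcaabbab => bbcbbab => bbbab
  | cacccaacb => cccaacb => ccccb => ccc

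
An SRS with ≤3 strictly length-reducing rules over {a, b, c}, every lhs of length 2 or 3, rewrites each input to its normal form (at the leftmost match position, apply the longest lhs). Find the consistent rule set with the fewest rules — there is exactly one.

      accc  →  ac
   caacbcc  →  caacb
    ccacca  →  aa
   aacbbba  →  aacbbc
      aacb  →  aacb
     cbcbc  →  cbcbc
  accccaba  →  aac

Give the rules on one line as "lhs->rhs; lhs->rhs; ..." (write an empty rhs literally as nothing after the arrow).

  | accc => ac
  | caacbcc => caacb
  | ccacca => acca => aa
  | aacbbba => aacbbc

ba->c; cc->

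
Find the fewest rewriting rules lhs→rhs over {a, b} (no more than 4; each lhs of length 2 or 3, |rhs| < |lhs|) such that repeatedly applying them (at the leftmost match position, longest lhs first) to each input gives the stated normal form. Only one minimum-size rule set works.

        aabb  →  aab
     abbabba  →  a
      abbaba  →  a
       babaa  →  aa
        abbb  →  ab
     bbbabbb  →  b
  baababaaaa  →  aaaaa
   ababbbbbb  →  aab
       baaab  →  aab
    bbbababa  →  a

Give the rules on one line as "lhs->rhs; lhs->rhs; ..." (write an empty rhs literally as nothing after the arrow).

  | aabb => aab
  | abbabba => abba => a
  | abbaba => aba => a
  | babaa => abaa => aa

ba->; bab->ab; bb->b; bba->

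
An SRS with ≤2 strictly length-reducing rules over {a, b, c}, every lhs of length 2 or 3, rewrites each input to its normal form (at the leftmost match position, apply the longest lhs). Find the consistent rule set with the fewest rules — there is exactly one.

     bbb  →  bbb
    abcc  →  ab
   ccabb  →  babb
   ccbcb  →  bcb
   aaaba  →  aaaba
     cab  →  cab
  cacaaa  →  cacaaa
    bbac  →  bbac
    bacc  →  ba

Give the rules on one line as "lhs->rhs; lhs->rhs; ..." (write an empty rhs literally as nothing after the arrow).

cc->; cca->ba

  | bbb
  | abcc => ab
  | ccabb => babb
  | ccbcb => bcb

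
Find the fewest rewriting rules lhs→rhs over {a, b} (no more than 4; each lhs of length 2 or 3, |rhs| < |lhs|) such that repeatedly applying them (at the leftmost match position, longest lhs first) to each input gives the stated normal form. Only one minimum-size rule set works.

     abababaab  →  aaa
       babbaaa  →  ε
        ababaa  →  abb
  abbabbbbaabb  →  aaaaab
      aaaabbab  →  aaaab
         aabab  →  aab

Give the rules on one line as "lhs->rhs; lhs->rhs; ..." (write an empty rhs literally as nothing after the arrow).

ba->; baa->bb; bba->ba; bbb->aa

  | abababaab => ababaab => abaab => abbb => aaa
  | babbaaa => bbaaa => baaa => bba => ba => ε
  | ababaa => abaa => abb
  | abbabbbbaabb => ababbbbaabb => abbbbaabb => aaabaabb => aaabbbb => aaaaab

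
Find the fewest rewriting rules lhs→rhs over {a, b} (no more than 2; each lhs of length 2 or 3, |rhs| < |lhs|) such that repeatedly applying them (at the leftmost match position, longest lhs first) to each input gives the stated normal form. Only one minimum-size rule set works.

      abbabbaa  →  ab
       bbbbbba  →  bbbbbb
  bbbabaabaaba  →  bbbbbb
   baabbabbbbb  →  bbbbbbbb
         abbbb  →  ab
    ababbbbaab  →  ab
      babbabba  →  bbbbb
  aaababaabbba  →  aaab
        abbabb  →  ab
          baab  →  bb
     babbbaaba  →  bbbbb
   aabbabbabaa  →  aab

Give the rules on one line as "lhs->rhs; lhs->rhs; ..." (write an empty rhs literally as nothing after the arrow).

abb->ab; ba->b

  | abbabbaa => ababbaa => abbbaa => abbaa => abaa => aba => ab
  | bbbbbba => bbbbbb
  | bbbabaabaaba => bbbbaabaaba => bbbbabaaba => bbbbbaaba => bbbbbaba => bbbbbba => bbbbbb
  | baabbabbbbb => babbabbbbb => bbbabbbbb => bbbbbbbb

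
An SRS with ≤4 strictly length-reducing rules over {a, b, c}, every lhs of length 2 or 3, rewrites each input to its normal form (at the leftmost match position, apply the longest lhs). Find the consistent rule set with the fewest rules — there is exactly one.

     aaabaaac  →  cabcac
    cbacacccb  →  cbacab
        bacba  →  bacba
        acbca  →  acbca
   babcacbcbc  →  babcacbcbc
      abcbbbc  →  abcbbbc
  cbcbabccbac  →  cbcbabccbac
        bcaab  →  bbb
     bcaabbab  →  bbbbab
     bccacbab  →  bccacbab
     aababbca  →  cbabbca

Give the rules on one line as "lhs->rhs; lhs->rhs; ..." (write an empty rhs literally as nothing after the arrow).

  | aaabaaac => cabaaac => cabcac
  | cbacacccb => cbacab
  | bacba
  | acbca

aa->c; caa->b; ccc->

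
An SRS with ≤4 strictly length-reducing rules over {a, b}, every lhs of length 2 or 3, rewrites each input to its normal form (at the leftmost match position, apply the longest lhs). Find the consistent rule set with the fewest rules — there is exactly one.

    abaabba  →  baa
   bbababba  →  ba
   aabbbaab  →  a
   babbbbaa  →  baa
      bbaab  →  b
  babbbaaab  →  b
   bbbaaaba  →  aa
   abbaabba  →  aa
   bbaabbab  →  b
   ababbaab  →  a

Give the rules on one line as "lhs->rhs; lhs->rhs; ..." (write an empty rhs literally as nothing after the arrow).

  | abaabba => baabba => baa
  | bbababba => aababba => ababba => babba => ba
  | aabbbaab => abaab => baab => bab => bb => a
  | babbbbaa => bbbaa => abaa => baa

ab->b; abb->; bb->a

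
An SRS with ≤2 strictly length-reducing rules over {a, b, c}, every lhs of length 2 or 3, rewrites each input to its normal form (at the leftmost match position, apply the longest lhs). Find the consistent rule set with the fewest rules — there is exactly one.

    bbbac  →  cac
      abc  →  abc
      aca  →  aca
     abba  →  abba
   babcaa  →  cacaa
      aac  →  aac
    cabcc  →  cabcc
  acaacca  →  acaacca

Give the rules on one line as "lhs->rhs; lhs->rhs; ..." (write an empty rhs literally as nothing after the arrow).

  | bbbac => cac
  | abc
  | aca
  | abba

bab->ca; bbb->c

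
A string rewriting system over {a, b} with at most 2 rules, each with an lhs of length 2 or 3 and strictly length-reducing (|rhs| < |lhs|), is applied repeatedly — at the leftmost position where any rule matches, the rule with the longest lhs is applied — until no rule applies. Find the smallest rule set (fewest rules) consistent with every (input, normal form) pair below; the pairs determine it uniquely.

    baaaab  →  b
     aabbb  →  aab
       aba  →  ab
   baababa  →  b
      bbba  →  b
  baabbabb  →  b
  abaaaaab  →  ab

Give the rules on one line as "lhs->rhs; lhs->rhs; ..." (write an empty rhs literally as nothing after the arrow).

  | baaaab => baaab => baab => bab => bb => b
  | aabbb => aabb => aab
  | aba => ab
  | baababa => bababa => bbaba => baba => bba => ba => b

ba->b; bb->b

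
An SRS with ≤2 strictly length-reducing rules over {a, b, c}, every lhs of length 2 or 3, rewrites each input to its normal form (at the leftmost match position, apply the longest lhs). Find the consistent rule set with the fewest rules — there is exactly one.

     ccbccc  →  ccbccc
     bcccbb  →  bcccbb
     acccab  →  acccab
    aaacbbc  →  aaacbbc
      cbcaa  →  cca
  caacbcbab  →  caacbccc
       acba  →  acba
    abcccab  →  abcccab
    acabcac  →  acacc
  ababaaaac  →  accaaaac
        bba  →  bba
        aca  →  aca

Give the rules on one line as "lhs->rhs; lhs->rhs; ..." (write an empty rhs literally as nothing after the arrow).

  | ccbccc
  | bcccbb
  | acccab
  | aaacbbc

bab->cc; bca->c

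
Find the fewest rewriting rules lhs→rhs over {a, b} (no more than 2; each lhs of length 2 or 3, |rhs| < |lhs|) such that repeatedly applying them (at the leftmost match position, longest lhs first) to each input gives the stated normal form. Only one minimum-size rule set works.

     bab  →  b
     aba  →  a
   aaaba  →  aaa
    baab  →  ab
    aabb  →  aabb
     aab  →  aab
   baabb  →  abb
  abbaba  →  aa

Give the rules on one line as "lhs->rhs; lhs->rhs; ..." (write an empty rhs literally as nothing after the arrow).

ba->; bba->a

  | bab => b
  | aba => a
  | aaaba => aaa
  | baab => ab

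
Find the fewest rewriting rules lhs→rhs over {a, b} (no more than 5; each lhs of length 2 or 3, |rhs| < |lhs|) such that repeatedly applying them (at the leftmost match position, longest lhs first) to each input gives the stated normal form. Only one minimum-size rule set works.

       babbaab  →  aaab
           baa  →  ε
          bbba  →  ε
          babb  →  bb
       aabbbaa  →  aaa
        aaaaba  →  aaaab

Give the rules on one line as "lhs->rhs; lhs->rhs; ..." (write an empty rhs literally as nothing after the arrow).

  | babbaab => bbaab => aaab
  | baa => ε
  | bbba => baa => ε
  | babb => bb

ba->b; baa->; bab->b; bba->aa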